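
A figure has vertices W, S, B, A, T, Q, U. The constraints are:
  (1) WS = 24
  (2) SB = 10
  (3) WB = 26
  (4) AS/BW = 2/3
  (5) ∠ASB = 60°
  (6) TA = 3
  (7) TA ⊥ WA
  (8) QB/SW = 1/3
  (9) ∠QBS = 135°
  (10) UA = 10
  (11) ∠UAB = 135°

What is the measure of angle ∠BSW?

Step 1: By the inverse law of cosines on triangle BSW: cos(∠BSW) = (10² + 24² − 26²) / (2·10·24) = 0/480 = 0, so ∠BSW = 90°.

Therefore, the measure of angle ∠BSW = 90°.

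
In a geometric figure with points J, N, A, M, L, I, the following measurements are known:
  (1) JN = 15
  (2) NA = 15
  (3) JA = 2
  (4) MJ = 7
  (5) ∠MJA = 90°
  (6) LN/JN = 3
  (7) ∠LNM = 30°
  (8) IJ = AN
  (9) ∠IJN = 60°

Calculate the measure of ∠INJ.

From the given relations: IJ = AN = 15.
Step 1: By the law of cosines on triangle NJI: NI² = 15² + 15² − 2·15·15·cos(60°) = 225, so NI = 15.
Step 2: By the inverse law of cosines on triangle INJ: cos(∠INJ) = (15² + 15² − 15²) / (2·15·15) = 225/450 = 0.5, so ∠INJ = 60°.

Therefore, the measure of angle ∠INJ = 60°.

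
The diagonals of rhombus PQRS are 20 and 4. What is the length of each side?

The diagonals of a rhombus bisect each other at right angles.
Half-diagonals: 20/2 = 10 and 4/2 = 2
side = sqrt(10^2 + 2^2)
side = sqrt(100 + 4)
side = sqrt(104) = 2*sqrt(26)

2*sqrt(26)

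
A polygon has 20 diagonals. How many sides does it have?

Using d = n(n - 3)/2, we solve 20 = n(n - 3)/2.
So n(n - 3) = 40.
Testing n = 8: 8 * 5 = 40 = 40. Correct.
The polygon has 8 sides.

8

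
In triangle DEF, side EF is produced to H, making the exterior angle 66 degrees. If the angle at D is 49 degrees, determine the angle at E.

By the exterior angle theorem: exterior angle = sum of remote interior angles.
66 = 49 + angle E
angle E = 66 - 49 = 17 degrees

17 degrees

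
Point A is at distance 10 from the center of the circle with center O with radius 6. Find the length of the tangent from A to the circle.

tangent = √(d² - r²) = √(10² - 6²) = √(100 - 36) = √64 = 8

8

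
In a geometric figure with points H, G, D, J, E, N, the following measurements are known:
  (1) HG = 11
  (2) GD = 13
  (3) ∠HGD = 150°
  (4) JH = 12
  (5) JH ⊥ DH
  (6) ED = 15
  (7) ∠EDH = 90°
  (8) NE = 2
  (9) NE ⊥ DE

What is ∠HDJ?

Step 1: By the law of cosines on triangle DGH: DH² = 13² + 11² − 2·13·11·cos(150°) = 537.68, so DH ≈ 23.19.
Step 2: By the law of cosines on triangle DHJ: DJ² = 23.19² + 12² − 2·23.19·12·cos(90°) = 681.68, so DJ ≈ 26.11.
Step 3: By the inverse law of cosines on triangle HDJ: cos(∠HDJ) = (23.19² + 26.11² − 12²) / (2·23.19·26.11) = 1075.37/1210.83 = 0.8881, so ∠HDJ = 27.36°.

Therefore, the measure of angle ∠HDJ = 27.36°.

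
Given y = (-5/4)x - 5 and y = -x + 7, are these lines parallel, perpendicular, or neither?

Slope of line 1: m1 = -5/4
Slope of line 2: m2 = -1
m1 != m2 and m1*m2 = 5/4 != -1. Neither.

Neither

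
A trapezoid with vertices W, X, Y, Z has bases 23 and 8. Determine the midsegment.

The midsegment (median) of a trapezoid connects the midpoints of the non-parallel sides.
Its length is the average of the two bases: (23 + 8) / 2 = 31/2.

31/2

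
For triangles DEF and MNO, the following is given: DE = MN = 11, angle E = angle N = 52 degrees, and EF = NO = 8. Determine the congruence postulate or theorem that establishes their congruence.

The given information matches SAS: Two pairs of corresponding sides and the included angle are equal (Side-Angle-Side).

SAS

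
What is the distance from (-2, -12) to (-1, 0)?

d = sqrt((1)^2 + (12)^2) = sqrt(145)

sqrt(145)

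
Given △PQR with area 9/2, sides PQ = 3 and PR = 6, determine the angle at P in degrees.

Area = (1/2) * a * b * sin(C)
sin(C) = 2 * Area / (a * b)
sin(C) = 2 * 9/2 / (3 * 6)
sin(C) = 1/2
C = arcsin(1/2) = 30°
Since sin(180° - C) = sin(C), the obtuse angle 150° gives the same area, so C = 30° or C = 150°.

30° or 150°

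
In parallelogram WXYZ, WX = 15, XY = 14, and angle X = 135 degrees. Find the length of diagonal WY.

Using the law of cosines:
d^2 = 15^2 + 14^2 - 2(15)(14)cos(135 degrees)
d^2 = 225 + 196 - 420*-sqrt(2)/2
d^2 = 210*sqrt(2) + 421
d = sqrt(210*sqrt(2) + 421)

sqrt(210*sqrt(2) + 421)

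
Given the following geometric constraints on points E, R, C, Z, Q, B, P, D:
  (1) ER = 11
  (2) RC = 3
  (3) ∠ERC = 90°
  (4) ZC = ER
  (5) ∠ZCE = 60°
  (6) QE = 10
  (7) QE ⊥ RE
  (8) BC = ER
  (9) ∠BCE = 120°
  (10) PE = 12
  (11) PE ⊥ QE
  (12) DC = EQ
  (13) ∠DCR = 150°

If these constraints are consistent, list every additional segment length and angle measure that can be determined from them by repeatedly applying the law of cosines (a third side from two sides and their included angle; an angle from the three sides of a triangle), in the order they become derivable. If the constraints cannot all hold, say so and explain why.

The constraints are consistent. Derivable facts, in order:
After 1 step:
- EC = √130
- QP = 2·√61
- RD ≈ 12.69
- RQ ≈ 14.87
After 2 steps:
- EB ≈ 19.4
- EZ ≈ 11.21
- ∠CDR = 6.79°
- ∠CER = 15.26°
- ∠CRD = 23.21°
- ∠ECR = 74.74°
- ∠EPQ = 39.81°
- ∠EQP = 50.19°
- ∠EQR = 47.73°
- ∠ERQ = 42.27°
After 3 steps:
- ∠BEC = 29.41°
- ∠CBE = 30.59°
- ∠CEZ = 58.22°
- ∠CZE = 61.78°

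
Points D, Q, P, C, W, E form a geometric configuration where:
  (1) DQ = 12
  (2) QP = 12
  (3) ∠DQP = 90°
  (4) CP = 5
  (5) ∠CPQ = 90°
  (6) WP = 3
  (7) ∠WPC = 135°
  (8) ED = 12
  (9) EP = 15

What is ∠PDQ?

Step 1: By the law of cosines on triangle DQP: DP² = 12² + 12² − 2·12·12·cos(90°) = 288, so DP = 12·√2.
Step 2: By the inverse law of cosines on triangle PDQ: cos(∠PDQ) = ((12·√2)² + 12² − 12²) / (2·12·√2·12) = 288/407.29 = 0.7071, so ∠PDQ = 45°.

Therefore, the measure of angle ∠PDQ = 45°.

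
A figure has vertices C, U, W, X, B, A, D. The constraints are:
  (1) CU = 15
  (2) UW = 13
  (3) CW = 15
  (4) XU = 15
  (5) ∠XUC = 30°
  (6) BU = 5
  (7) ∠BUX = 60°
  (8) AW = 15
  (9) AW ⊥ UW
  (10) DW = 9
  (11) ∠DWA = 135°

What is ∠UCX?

Step 1: By the law of cosines on triangle CUX: CX² = 15² + 15² − 2·15·15·cos(30°) = 60.29, so CX ≈ 7.76.
Step 2: By the inverse law of cosines on triangle UCX: cos(∠UCX) = (15² + 7.76² − 15²) / (2·15·7.76) = 60.29/232.94 = 0.2588, so ∠UCX = 75°.

Therefore, the measure of angle ∠UCX = 75°.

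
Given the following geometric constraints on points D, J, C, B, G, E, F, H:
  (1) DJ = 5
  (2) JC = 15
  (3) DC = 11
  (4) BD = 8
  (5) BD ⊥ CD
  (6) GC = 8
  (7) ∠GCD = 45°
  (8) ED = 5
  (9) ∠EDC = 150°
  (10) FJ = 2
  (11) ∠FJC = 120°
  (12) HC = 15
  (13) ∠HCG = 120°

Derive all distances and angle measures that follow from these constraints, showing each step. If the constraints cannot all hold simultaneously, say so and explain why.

The constraints are consistent.

Step 1: From DC = 11, CG = 8, and ∠DCG = 45°, by the law of cosines:
  DG² = DC² + CG² - 2·DC·CG·cos(45°) = 121 + 64 - 124.5 = 60.55
  DG ≈ 7.78

Step 2: From CD = 11, DB = 8, and ∠CDB = 90°, by the law of cosines:
  CB² = CD² + DB² - 2·CD·DB·cos(90°) = 121 + 64 - 0 = 185
  CB = √185

Step 3: From CD = 11, DE = 5, and ∠CDE = 150°, by the law of cosines:
  CE² = CD² + DE² - 2·CD·DE·cos(150°) = 121 + 25 + 95.26 = 241.3
  CE ≈ 15.53

Step 4: From CJ = 15, JF = 2, and ∠CJF = 120°, by the law of cosines:
  CF² = CJ² + JF² - 2·CJ·JF·cos(120°) = 225 + 4 + 30 = 259
  CF ≈ 16.09

Step 5: From GC = 8, CH = 15, and ∠GCH = 120°, by the law of cosines:
  GH² = GC² + CH² - 2·GC·CH·cos(120°) = 64 + 225 + 120 = 409
  GH ≈ 20.22

Step 6: From DC = 11, DJ = 5, CJ = 15, by the inverse law of cosines:
  cos(∠CDJ) = (DC² + DJ² - CJ²) / (2·DC·DJ)
  ∠CDJ = 135.9°

Step 7: From JC = 15, JD = 5, CD = 11, by the inverse law of cosines:
  cos(∠CJD) = (JC² + JD² - CD²) / (2·JC·JD)
  ∠CJD = 30.68°

Step 8: From CD = 11, CJ = 15, DJ = 5, by the inverse law of cosines:
  cos(∠DCJ) = (CD² + CJ² - DJ²) / (2·CD·CJ)
  ∠DCJ = 13.41°

Step 9: From DC = 11, DG = 7.78, CG = 8, by the inverse law of cosines:
  cos(∠CDG) = (DC² + DG² - CG²) / (2·DC·DG)
  ∠CDG = 46.63°

Step 10: From CB = √185, CD = 11, BD = 8, by the inverse law of cosines:
  cos(∠BCD) = (CB² + CD² - BD²) / (2·CB·CD)
  ∠BCD = 36.03°

Step 11: From CD = 11, CE = 15.53, DE = 5, by the inverse law of cosines:
  cos(∠DCE) = (CD² + CE² - DE²) / (2·CD·CE)
  ∠DCE = 9.26°

Step 12: From CF = 16.09, CJ = 15, FJ = 2, by the inverse law of cosines:
  cos(∠FCJ) = (CF² + CJ² - FJ²) / (2·CF·CJ)
  ∠FCJ = 6.18°

Step 13: From BC = √185, BD = 8, CD = 11, by the inverse law of cosines:
  cos(∠CBD) = (BC² + BD² - CD²) / (2·BC·BD)
  ∠CBD = 53.97°

Step 14: From GC = 8, GD = 7.78, CD = 11, by the inverse law of cosines:
  cos(∠CGD) = (GC² + GD² - CD²) / (2·GC·GD)
  ∠CGD = 88.37°

Step 15: From GC = 8, GH = 20.22, CH = 15, by the inverse law of cosines:
  cos(∠CGH) = (GC² + GH² - CH²) / (2·GC·GH)
  ∠CGH = 39.97°

Step 16: From EC = 15.53, ED = 5, CD = 11, by the inverse law of cosines:
  cos(∠CED) = (EC² + ED² - CD²) / (2·EC·ED)
  ∠CED = 20.74°

Step 17: From FC = 16.09, FJ = 2, CJ = 15, by the inverse law of cosines:
  cos(∠CFJ) = (FC² + FJ² - CJ²) / (2·FC·FJ)
  ∠CFJ = 53.82°

Step 18: From HC = 15, HG = 20.22, CG = 8, by the inverse law of cosines:
  cos(∠CHG) = (HC² + HG² - CG²) / (2·HC·HG)
  ∠CHG = 20.03°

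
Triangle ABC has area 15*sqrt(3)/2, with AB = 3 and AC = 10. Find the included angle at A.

From the SAS area formula Area = (1/2)ab sin(C), rearranging gives sin(C) = 2*Area/(ab).
sin(C) = 2 * 15*sqrt(3)/2 / (30) = sqrt(3)/2.
Therefore C = arcsin(sqrt(3)/2) = 60°.
Since sin(180° - C) = sin(C), the obtuse angle 120° gives the same area, so C = 60° or C = 120°.

60° or 120°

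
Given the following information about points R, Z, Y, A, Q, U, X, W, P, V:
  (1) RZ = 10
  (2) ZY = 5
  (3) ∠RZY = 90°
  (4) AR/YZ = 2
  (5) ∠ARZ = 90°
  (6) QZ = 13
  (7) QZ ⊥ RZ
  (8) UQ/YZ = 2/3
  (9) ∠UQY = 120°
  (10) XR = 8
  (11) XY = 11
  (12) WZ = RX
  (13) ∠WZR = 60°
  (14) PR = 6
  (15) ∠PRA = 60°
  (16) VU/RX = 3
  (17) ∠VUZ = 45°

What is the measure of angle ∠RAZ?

From the given relations: AR = 2·YZ = 2·5 = 10.
Step 1: By the law of cosines on triangle ARZ: AZ² = 10² + 10² − 2·10·10·cos(90°) = 200, so AZ = 10·√2.
Step 2: By the inverse law of cosines on triangle RAZ: cos(∠RAZ) = (10² + (10·√2)² − 10²) / (2·10·10·√2) = 200/282.84 = 0.7071, so ∠RAZ = 45°.

Therefore, the measure of angle ∠RAZ = 45°.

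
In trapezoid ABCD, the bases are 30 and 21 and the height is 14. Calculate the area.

Area of a trapezoid = (base1 + base2) * height / 2
Area = (30 + 21) * 14 / 2
Area = 51 * 14 / 2
Area = 714 / 2
Area = 357

357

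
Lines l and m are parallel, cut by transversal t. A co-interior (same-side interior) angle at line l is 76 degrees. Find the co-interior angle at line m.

Co-interior angles (same-side interior) formed by parallel lines and a transversal are supplementary (sum to 180 degrees).
The given angle is 76 degrees.
The co-interior angle = 180 - 76 = 104 degrees.

104 degrees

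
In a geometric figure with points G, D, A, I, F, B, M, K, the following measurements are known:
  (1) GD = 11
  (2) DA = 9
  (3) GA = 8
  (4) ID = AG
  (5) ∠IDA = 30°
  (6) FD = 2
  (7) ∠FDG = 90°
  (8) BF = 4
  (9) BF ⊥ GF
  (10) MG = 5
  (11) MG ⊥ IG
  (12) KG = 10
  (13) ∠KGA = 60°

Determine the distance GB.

Step 1: By the law of cosines on triangle FDG: FG² = 2² + 11² − 2·2·11·cos(90°) = 125, so FG = 5·√5.
Step 2: By the law of cosines on triangle GFB: GB² = (5·√5)² + 4² − 2·5·√5·4·cos(90°) = 141, so GB = √141.

Therefore, the length of GB = √141.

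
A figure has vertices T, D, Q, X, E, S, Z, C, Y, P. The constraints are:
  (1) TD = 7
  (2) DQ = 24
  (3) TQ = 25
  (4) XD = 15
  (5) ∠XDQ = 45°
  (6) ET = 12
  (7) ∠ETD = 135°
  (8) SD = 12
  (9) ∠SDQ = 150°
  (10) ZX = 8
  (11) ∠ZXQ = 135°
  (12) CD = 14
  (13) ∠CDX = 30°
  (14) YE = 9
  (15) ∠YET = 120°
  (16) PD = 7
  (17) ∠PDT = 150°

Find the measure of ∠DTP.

Step 1: By the law of cosines on triangle TDP: TP² = 7² + 7² − 2·7·7·cos(150°) = 182.87, so TP ≈ 13.52.
Step 2: By the inverse law of cosines on triangle DTP: cos(∠DTP) = (7² + 13.52² − 7²) / (2·7·13.52) = 182.87/189.32 = 0.9659, so ∠DTP = 15°.

Therefore, the measure of angle ∠DTP = 15°.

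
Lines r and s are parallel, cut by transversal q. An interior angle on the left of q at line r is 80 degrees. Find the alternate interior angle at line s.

Alternate interior angles lie on opposite sides of the transversal, between the parallel lines.
By the alternate interior angle theorem, they are equal: 80 degrees.

80 degrees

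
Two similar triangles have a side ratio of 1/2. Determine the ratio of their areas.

Area ratio = (side ratio)^2 = (1/2)^2 = 1:4.

1:4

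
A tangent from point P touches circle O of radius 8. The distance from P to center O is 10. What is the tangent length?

tangent = √(d² - r²) = √(10² - 8²) = √(100 - 64) = √36 = 6

6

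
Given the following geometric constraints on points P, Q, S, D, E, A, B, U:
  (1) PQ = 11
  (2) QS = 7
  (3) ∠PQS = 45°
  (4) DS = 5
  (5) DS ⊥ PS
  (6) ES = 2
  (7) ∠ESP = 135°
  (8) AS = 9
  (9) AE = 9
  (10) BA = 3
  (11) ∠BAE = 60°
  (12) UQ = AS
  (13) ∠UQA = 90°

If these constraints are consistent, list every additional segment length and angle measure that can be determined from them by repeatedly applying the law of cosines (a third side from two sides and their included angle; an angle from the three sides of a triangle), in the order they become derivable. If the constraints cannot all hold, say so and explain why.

The constraints are consistent. Derivable facts, in order:
After 1 step:
- EB = 3·√7
- PS ≈ 7.82
- ∠AES = 83.62°
- ∠ASE = 83.62°
- ∠EAS = 12.76°
After 2 steps:
- PD ≈ 9.28
- PE ≈ 9.34
- ∠ABE = 100.89°
- ∠AEB = 19.11°
- ∠PSQ = 95.71°
- ∠QPS = 39.29°
After 3 steps:
- ∠DPS = 32.6°
- ∠EPS = 8.71°
- ∠PDS = 57.4°
- ∠PES = 36.29°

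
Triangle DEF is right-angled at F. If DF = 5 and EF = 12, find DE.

DE = sqrt(5^2 + 12^2) = sqrt(169) = 13

13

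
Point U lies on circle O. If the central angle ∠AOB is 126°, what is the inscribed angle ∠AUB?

An inscribed angle intercepts an arc from a point on the circle, while the central angle intercepts the same arc from the center.
The inscribed angle is always half the central angle: 126° / 2 = 63°.

63°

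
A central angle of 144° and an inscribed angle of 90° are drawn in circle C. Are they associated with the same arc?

By the inscribed angle theorem, the inscribed angle for a central angle of 144° should be 144° / 2 = 72°.
The given inscribed angle is 90°, which does not equal 72°.
Therefore, no, they do not correspond to the same arc.

No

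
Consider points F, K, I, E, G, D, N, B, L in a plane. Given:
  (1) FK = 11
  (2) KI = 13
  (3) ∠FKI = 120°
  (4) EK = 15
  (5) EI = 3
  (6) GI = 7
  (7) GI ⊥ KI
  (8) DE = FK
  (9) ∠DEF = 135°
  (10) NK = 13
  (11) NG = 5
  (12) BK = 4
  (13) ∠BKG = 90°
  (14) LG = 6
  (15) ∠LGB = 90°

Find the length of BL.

Step 1: By the law of cosines on triangle GIK: GK² = 7² + 13² − 2·7·13·cos(90°) = 218, so GK ≈ 14.76.
Step 2: By the law of cosines on triangle BKG: BG² = 4² + 14.76² − 2·4·14.76·cos(90°) = 234, so BG = 3·√26.
Step 3: By the law of cosines on triangle BGL: BL² = (3·√26)² + 6² − 2·3·√26·6·cos(90°) = 270, so BL = 3·√30.

Therefore, the length of BL = 3·√30.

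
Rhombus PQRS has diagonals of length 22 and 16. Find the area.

Area of a rhombus = (d1 * d2) / 2
Area = (22 * 16) / 2
Area = 352 / 2
Area = 176

176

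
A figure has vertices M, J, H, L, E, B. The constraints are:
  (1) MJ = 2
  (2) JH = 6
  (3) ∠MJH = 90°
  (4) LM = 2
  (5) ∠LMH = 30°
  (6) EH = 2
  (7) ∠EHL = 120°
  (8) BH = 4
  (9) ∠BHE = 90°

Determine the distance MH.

Step 1: By the law of cosines on triangle MJH: MH² = 2² + 6² − 2·2·6·cos(90°) = 40, so MH = 2·√10.

Therefore, the length of MH = 2·√10.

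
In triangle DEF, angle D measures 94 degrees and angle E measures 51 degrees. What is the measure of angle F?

Let angle F = x. Then 94 + 51 + x = 180.
x = 180 - 145 = 35 degrees.

35 degrees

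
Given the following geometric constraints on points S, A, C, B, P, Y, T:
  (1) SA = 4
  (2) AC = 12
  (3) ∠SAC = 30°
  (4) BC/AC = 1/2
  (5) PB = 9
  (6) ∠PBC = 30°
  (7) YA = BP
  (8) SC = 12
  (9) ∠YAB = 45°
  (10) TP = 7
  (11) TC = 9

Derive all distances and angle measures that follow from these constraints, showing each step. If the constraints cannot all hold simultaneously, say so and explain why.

These constraints are not satisfiable: (1), (2) and (3) already determine SC: by the law of cosines SC² = 4² + 12² − 2·4·12·cos(30°) = 76.86, so SC ≈ 8.77, which contradicts (8) SC = 12. No planar figure meets all of them, so nothing further can be derived.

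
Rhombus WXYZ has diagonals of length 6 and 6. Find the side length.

The diagonals of a rhombus bisect each other at right angles.
Half-diagonals: 6/2 = 3 and 6/2 = 3
side = sqrt(3^2 + 3^2)
side = sqrt(9 + 9)
side = sqrt(18) = 3*sqrt(2)

3*sqrt(2)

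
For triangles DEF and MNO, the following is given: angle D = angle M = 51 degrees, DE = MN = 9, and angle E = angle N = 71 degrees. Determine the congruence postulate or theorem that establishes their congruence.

The given information provides:
angle D = angle M = 51 degrees, DE = MN = 9, and angle E = angle N = 71 degrees
This matches the ASA congruence theorem.
Two pairs of corresponding angles and the included side are equal (Angle-Side-Angle).

ASA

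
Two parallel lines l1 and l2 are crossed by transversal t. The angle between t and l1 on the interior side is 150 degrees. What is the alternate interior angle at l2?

Alternate interior angles are equal: 150 degrees.

150 degrees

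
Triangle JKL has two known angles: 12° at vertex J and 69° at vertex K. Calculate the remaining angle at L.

Let angle L = x. Then 12 + 69 + x = 180.
x = 180 - 81 = 99 degrees.

99 degrees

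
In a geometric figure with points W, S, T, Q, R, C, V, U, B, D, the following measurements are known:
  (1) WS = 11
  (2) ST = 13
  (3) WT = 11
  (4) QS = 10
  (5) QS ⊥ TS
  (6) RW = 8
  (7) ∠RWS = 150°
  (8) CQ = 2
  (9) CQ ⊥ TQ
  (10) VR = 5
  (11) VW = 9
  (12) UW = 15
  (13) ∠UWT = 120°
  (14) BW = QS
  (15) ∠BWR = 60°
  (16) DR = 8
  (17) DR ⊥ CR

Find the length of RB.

From the given relations: BW = QS = 10.
Step 1: By the law of cosines on triangle RWB: RB² = 8² + 10² − 2·8·10·cos(60°) = 84, so RB = 2·√21.

Therefore, the length of RB = 2·√21.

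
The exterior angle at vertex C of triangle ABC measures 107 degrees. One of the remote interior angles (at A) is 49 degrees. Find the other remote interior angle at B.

By the exterior angle theorem: exterior angle = sum of remote interior angles.
107 = 49 + angle B
angle B = 107 - 49 = 58 degrees

58 degrees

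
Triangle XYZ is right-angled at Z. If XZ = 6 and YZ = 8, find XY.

XY = sqrt(6^2 + 8^2) = sqrt(100) = 10

10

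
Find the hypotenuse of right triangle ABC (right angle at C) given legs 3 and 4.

In a right triangle, the square of the hypotenuse equals the sum of the squares of the two legs.
The legs are 3 and 4, so the hypotenuse = sqrt(9 + 16) = sqrt(25) = 5.

5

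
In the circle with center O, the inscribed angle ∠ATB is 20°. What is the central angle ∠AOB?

By the inscribed angle theorem, the central angle is twice the inscribed angle.
Central angle = 2 × 20° = 40°

40°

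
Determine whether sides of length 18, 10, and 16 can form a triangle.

Sort the sides: 10, 16, 18.
It suffices to check that the sum of the two smallest exceeds the largest:
10 + 16 = 26 > 18. ✓
Yes, a valid triangle can be formed.

Yes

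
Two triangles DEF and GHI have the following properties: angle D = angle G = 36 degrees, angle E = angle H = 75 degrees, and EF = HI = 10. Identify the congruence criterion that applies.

Consider the given information: angle D = angle G = 36 degrees, angle E = angle H = 75 degrees, and EF = HI = 10
This is not SAS or HL: SAS requires two sides and the included angle between them. HL only applies to right triangles with matching hypotenuse and leg.
The correct criterion is AAS. Two pairs of corresponding angles and a non-included side are equal (Angle-Angle-Side).

AAS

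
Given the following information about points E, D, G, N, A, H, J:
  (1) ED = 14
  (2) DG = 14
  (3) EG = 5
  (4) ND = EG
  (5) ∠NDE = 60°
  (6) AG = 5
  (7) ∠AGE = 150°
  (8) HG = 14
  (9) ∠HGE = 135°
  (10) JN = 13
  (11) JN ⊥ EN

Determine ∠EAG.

Step 1: By the law of cosines on triangle AGE: AE² = 5² + 5² − 2·5·5·cos(150°) = 93.3, so AE ≈ 9.66.
Step 2: By the inverse law of cosines on triangle EAG: cos(∠EAG) = (9.66² + 5² − 5²) / (2·9.66·5) = 93.3/96.59 = 0.9659, so ∠EAG = 15°.

Therefore, the measure of angle ∠EAG = 15°.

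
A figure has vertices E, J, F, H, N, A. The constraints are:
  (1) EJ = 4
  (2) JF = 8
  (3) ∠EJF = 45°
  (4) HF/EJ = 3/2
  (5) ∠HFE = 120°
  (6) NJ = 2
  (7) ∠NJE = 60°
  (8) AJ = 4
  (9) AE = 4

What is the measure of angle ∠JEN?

Step 1: By the law of cosines on triangle EJN: EN² = 4² + 2² − 2·4·2·cos(60°) = 12, so EN = 2·√3.
Step 2: By the inverse law of cosines on triangle JEN: cos(∠JEN) = (4² + (2·√3)² − 2²) / (2·4·2·√3) = 24/27.71 = 0.866, so ∠JEN = 30°.

Therefore, the measure of angle ∠JEN = 30°.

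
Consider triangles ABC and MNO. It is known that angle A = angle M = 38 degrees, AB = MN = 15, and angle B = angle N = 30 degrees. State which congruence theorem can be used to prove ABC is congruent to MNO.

The given information matches ASA: Two pairs of corresponding angles and the included side are equal (Angle-Side-Angle).

ASA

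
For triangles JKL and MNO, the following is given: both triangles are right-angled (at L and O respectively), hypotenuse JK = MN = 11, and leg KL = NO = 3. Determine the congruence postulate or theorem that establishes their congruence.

Consider the given information: both triangles are right-angled (at L and O respectively), hypotenuse JK = MN = 11, and leg KL = NO = 3
This is not SSS or SAS: SSS requires all three pairs of sides, but we don't have that. SAS requires two sides and the included angle between them.
The correct criterion is HL. The hypotenuse and one leg of two right triangles are equal (Hypotenuse-Leg).

HL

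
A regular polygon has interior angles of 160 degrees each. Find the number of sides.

The exterior angle is the supplement of the interior angle: 180 - 160 = 20 degrees.
Since the exterior angles of any convex polygon sum to 360 degrees, the number of sides is 360 / 20 = 18.

18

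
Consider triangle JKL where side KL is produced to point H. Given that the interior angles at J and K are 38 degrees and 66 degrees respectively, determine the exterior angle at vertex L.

Exterior angle = 38 + 66 = 104 degrees (exterior angle theorem).

104 degrees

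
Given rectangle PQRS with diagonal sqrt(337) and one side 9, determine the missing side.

b = sqrt(d^2 - a^2) = sqrt(337 - 81) = sqrt(256) = 16

16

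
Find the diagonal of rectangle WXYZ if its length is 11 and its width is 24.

d = sqrt(11^2 + 24^2) = sqrt(697)

sqrt(697)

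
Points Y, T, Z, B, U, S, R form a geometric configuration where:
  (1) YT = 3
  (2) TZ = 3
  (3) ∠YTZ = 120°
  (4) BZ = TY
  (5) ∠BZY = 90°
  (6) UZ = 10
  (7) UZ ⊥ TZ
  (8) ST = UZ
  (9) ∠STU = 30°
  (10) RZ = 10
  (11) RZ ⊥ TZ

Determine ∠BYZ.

From the given relations: BZ = TY = 3.
Step 1: By the law of cosines on triangle ZTY: ZY² = 3² + 3² − 2·3·3·cos(120°) = 27, so ZY = 3·√3.
Step 2: By the law of cosines on triangle YZB: YB² = (3·√3)² + 3² − 2·3·√3·3·cos(90°) = 36, so YB = 6.
Step 3: By the inverse law of cosines on triangle BYZ: cos(∠BYZ) = (6² + (3·√3)² − 3²) / (2·6·3·√3) = 54/62.35 = 0.866, so ∠BYZ = 30°.

Therefore, the measure of angle ∠BYZ = 30°.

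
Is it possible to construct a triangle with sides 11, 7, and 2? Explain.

Check the triangle inequality: 7 + 2 = 9 ≤ 11.
Since the sum of two sides does not exceed the third, no triangle can be formed.

No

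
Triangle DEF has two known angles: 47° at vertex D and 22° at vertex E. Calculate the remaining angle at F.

angle F = 180 - 47 - 22 = 111 degrees.

111 degrees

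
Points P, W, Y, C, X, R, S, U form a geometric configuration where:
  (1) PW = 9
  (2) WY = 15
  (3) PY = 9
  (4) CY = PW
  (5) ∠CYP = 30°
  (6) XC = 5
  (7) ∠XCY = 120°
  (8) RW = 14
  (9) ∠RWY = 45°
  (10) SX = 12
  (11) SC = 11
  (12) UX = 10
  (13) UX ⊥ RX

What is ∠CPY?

From the given relations: CY = PW = 9.
Step 1: By the law of cosines on triangle PYC: PC² = 9² + 9² − 2·9·9·cos(30°) = 21.7, so PC ≈ 4.66.
Step 2: By the inverse law of cosines on triangle CPY: cos(∠CPY) = (4.66² + 9² − 9²) / (2·4.66·9) = 21.7/83.86 = 0.2588, so ∠CPY = 75°.

Therefore, the measure of angle ∠CPY = 75°.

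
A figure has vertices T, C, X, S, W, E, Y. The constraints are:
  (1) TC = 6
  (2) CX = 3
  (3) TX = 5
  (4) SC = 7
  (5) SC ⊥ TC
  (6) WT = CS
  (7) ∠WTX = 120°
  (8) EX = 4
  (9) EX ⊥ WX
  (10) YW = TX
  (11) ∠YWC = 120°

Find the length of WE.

From the given relations: WT = CS = 7.
Step 1: By the law of cosines on triangle XTW: XW² = 5² + 7² − 2·5·7·cos(120°) = 109, so XW = √109.
Step 2: By the law of cosines on triangle WXE: WE² = √109² + 4² − 2·√109·4·cos(90°) = 125, so WE = 5·√5.

Therefore, the length of WE = 5·√5.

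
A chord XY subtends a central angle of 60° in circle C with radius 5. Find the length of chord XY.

Drop a perpendicular from the center to the chord, bisecting both the chord and the central angle.
Each half-chord = r sin(θ/2) = 5 sin(30°).
The full chord = 2 × 5 × sin(30°) = 5.

5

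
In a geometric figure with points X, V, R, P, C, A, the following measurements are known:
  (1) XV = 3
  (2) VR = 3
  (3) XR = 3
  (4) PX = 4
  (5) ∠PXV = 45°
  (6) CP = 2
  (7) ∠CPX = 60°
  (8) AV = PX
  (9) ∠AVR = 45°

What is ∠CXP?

Step 1: By the law of cosines on triangle XPC: XC² = 4² + 2² − 2·4·2·cos(60°) = 12, so XC = 2·√3.
Step 2: By the inverse law of cosines on triangle CXP: cos(∠CXP) = ((2·√3)² + 4² − 2²) / (2·2·√3·4) = 24/27.71 = 0.866, so ∠CXP = 30°.

Therefore, the measure of angle ∠CXP = 30°.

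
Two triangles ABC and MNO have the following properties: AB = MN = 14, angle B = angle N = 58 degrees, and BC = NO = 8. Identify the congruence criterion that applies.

The given information matches SAS: Two pairs of corresponding sides and the included angle are equal (Side-Angle-Side).

SAS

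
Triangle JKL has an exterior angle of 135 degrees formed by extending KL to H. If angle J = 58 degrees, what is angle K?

angle K = 135 - 58 = 77 degrees (exterior angle theorem).

77 degrees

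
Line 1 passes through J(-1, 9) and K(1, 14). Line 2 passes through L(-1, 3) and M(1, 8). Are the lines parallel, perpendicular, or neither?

Slope of line 1: m1 = (14 - 9)/(1 - -1) = 5/2 = 5/2
Slope of line 2: m2 = (8 - 3)/(1 - -1) = 5/2 = 5/2
Two lines are parallel if and only if they have equal slopes (or both are vertical).
Here m1 = m2 = 5/2, confirming the lines are parallel.

Parallel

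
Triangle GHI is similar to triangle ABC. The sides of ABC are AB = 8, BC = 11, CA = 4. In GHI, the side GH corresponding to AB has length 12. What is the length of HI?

Similar triangles have proportional sides. Setting up the proportion:
GH / AB = HI / BC
12 / 8 = HI / 11
HI = 11 * 12 / 8 = 33/2.

33/2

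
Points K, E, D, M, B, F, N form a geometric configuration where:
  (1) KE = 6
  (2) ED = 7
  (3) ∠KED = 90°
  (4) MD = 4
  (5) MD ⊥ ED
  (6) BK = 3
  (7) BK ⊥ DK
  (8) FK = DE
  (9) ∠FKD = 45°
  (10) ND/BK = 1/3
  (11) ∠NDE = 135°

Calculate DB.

Step 1: By the law of cosines on triangle DEK: DK² = 7² + 6² − 2·7·6·cos(90°) = 85, so DK = √85.
Step 2: By the law of cosines on triangle DKB: DB² = √85² + 3² − 2·√85·3·cos(90°) = 94, so DB = √94.

Therefore, the length of DB = √94.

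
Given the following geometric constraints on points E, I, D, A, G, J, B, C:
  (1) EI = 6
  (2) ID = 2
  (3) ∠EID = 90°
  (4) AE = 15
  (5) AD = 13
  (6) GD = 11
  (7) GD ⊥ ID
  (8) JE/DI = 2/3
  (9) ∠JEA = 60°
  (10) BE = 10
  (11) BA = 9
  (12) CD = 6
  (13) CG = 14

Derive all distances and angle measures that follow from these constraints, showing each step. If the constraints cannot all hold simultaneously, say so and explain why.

The constraints are consistent.

From the given relations:
  JE = 2/3·DI = 2/3·2 ≈ 1.33

Step 1: From EI = 6, ID = 2, and ∠EID = 90°, by the law of cosines:
  ED² = EI² + ID² - 2·EI·ID·cos(90°) = 36 + 4 - 0 = 40
  ED = 2·√10

Step 2: From ID = 2, DG = 11, and ∠IDG = 90°, by the law of cosines:
  IG² = ID² + DG² - 2·ID·DG·cos(90°) = 4 + 121 - 0 = 125
  IG = 5·√5

Step 3: From AE = 15, EJ = 1.33, and ∠AEJ = 60°, by the law of cosines:
  AJ² = AE² + EJ² - 2·AE·EJ·cos(60°) = 225 + 1.778 - 20 = 206.8
  AJ ≈ 14.38

Step 4: From EA = 15, EB = 10, AB = 9, by the inverse law of cosines:
  cos(∠AEB) = (EA² + EB² - AB²) / (2·EA·EB)
  ∠AEB = 35.58°

Step 5: From DC = 6, DG = 11, CG = 14, by the inverse law of cosines:
  cos(∠CDG) = (DC² + DG² - CG²) / (2·DC·DG)
  ∠CDG = 107.18°

Step 6: From AB = 9, AE = 15, BE = 10, by the inverse law of cosines:
  cos(∠BAE) = (AB² + AE² - BE²) / (2·AB·AE)
  ∠BAE = 40.27°

Step 7: From GC = 14, GD = 11, CD = 6, by the inverse law of cosines:
  cos(∠CGD) = (GC² + GD² - CD²) / (2·GC·GD)
  ∠CGD = 24.17°

Step 8: From BA = 9, BE = 10, AE = 15, by the inverse law of cosines:
  cos(∠ABE) = (BA² + BE² - AE²) / (2·BA·BE)
  ∠ABE = 104.15°

Step 9: From CD = 6, CG = 14, DG = 11, by the inverse law of cosines:
  cos(∠DCG) = (CD² + CG² - DG²) / (2·CD·CG)
  ∠DCG = 48.65°

Step 10: From EA = 15, ED = 2·√10, AD = 13, by the inverse law of cosines:
  cos(∠AED) = (EA² + ED² - AD²) / (2·EA·ED)
  ∠AED = 59.6°

Step 11: From ED = 2·√10, EI = 6, DI = 2, by the inverse law of cosines:
  cos(∠DEI) = (ED² + EI² - DI²) / (2·ED·EI)
  ∠DEI = 18.43°

Step 12: From ID = 2, IG = 5·√5, DG = 11, by the inverse law of cosines:
  cos(∠DIG) = (ID² + IG² - DG²) / (2·ID·IG)
  ∠DIG = 79.7°

Step 13: From DA = 13, DE = 2·√10, AE = 15, by the inverse law of cosines:
  cos(∠ADE) = (DA² + DE² - AE²) / (2·DA·DE)
  ∠ADE = 95.58°

Step 14: From DE = 2·√10, DI = 2, EI = 6, by the inverse law of cosines:
  cos(∠EDI) = (DE² + DI² - EI²) / (2·DE·DI)
  ∠EDI = 71.57°

Step 15: From AD = 13, AE = 15, DE = 2·√10, by the inverse law of cosines:
  cos(∠DAE) = (AD² + AE² - DE²) / (2·AD·AE)
  ∠DAE = 24.81°

Step 16: From AE = 15, AJ = 14.38, EJ = 1.33, by the inverse law of cosines:
  cos(∠EAJ) = (AE² + AJ² - EJ²) / (2·AE·AJ)
  ∠EAJ = 4.61°

Step 17: From GD = 11, GI = 5·√5, DI = 2, by the inverse law of cosines:
  cos(∠DGI) = (GD² + GI² - DI²) / (2·GD·GI)
  ∠DGI = 10.3°

Step 18: From JA = 14.38, JE = 1.33, AE = 15, by the inverse law of cosines:
  cos(∠AJE) = (JA² + JE² - AE²) / (2·JA·JE)
  ∠AJE = 115.39°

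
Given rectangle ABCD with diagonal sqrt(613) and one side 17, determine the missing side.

The diagonal of a rectangle forms a right triangle with the two sides.
Rearranging the Pythagorean theorem: missing side = sqrt(d^2 - known^2).
= sqrt(613 - 289) = sqrt(324) = 18.

18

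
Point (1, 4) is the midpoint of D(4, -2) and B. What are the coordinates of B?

Using the midpoint formula: M = ((x1 + x2)/2, (y1 + y2)/2)
We know M = (1, 4) and D = (4, -2)
For x: 1 = (4 + x2)/2, so x2 = 2*1 - 4 = -2
For y: 4 = (-2 + y2)/2, so y2 = 2*4 - -2 = 10
B = (-2, 10)

(-2, 10)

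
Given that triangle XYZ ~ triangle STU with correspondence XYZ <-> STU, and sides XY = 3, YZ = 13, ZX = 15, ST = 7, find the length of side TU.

Similar triangles have proportional sides. Setting up the proportion:
ST / XY = TU / YZ
7 / 3 = TU / 13
TU = 13 * 7 / 3 = 91/3.

91/3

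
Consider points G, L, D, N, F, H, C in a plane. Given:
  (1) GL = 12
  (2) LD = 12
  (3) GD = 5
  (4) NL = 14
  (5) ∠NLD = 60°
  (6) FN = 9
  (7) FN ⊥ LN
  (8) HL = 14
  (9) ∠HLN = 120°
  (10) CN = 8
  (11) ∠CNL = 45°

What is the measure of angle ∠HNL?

Step 1: By the law of cosines on triangle NLH: NH² = 14² + 14² − 2·14·14·cos(120°) = 588, so NH = 14·√3.
Step 2: By the inverse law of cosines on triangle HNL: cos(∠HNL) = ((14·√3)² + 14² − 14²) / (2·14·√3·14) = 588/678.96 = 0.866, so ∠HNL = 30°.

Therefore, the measure of angle ∠HNL = 30°.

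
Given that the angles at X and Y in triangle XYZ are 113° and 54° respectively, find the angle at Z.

The interior angles sum to 180°: angle Z = 180 - 113 - 54 = 13°.
The triangle is obtuse (angles 113°, 54°, 13°).

13 degrees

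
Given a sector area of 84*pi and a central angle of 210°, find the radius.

Sector area A = πr² × θ/360, so r² = 360A / (πθ).
r² = 360 × 84*pi / (π × 210)
r² = 144
r = 12

12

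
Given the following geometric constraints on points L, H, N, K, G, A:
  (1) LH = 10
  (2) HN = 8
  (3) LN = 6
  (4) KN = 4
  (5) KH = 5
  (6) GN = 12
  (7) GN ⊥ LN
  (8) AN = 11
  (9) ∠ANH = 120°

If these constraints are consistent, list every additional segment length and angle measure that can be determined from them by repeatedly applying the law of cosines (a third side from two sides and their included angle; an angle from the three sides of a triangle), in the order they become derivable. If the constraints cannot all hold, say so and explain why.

The constraints are consistent. Derivable facts, in order:
After 1 step:
- HA ≈ 16.52
- LG = 6·√5
- ∠HKN = 125.1°
- ∠HLN = 53.13°
- ∠HNK = 30.75°
- ∠HNL = 90°
- ∠KHN = 24.15°
- ∠LHN = 36.87°
After 2 steps:
- ∠AHN = 35.21°
- ∠GLN = 63.43°
- ∠HAN = 24.79°
- ∠LGN = 26.57°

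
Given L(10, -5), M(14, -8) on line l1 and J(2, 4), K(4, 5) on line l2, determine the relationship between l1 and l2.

Slope of line 1: m1 = (-8 - -5)/(14 - 10) = -3/4 = -3/4
Slope of line 2: m2 = (5 - 4)/(4 - 2) = 1/2 = 1/2
m1 != m2 and m1*m2 = -3/8 != -1. Neither.

Neither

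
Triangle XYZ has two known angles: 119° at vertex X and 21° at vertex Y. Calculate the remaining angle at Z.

By the triangle angle sum property, the three interior angles of any triangle add up to 180°.
We know angle X = 119° and angle Y = 21°, so their sum is 140°.
Therefore angle Z = 180° - 140° = 40°.

40 degrees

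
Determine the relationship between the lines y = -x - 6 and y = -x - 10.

Slope of line 1: m1 = -1
Slope of line 2: m2 = -1
m1 = m2, so the lines are parallel.

Parallel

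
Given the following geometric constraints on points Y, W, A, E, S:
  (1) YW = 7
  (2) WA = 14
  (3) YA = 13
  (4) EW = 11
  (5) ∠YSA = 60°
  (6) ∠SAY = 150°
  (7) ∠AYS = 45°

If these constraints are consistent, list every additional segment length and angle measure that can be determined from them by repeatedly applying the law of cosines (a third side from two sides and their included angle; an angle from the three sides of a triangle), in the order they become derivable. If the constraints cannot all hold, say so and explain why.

These constraints are not satisfiable: (5), (6) and (7) are the three interior angles of triangle YSA, which must sum to 180°, but 60° + 150° + 45° = 255°. No planar figure meets all of them, so nothing further can be derived.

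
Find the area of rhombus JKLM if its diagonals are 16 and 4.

The diagonals of a rhombus divide it into four right triangles.
Each triangle has legs 16/ 2 = 8 and 4/2 = 2, so each has area (1/2)*8*2 = 8.
Four such triangles give total area = (d1 * d2) / 2 = 32.

32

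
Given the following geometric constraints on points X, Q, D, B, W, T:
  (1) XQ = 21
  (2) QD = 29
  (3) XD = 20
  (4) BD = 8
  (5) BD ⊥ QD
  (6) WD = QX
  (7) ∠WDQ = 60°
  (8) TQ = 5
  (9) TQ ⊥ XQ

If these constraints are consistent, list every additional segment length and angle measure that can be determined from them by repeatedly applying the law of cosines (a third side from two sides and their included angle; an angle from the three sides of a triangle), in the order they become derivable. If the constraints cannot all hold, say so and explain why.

The constraints are consistent. Derivable facts, in order:
After 1 step:
- QB ≈ 30.08
- QW ≈ 25.94
- XT ≈ 21.59
- ∠DQX = 43.6°
- ∠DXQ = 90°
- ∠QDX = 46.4°
After 2 steps:
- ∠BQD = 15.42°
- ∠DBQ = 74.58°
- ∠DQW = 44.51°
- ∠DWQ = 75.49°
- ∠QTX = 76.61°
- ∠QXT = 13.39°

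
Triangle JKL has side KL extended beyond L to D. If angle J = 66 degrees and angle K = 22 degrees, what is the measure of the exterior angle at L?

The interior angle at L is 180 - 66 - 22 = 92 degrees.
The exterior angle and interior angle at L are supplementary:
Exterior angle = 180 - 92 = 88 degrees.

88 degrees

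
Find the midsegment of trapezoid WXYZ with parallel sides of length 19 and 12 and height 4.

midsegment = (19 + 12) / 2 = 31 / 2 = 31/2

31/2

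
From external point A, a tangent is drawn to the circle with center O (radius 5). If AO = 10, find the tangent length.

The tangent, radius, and line from the external point to the center form a right triangle.
The right angle is where the tangent meets the radius.
By the Pythagorean theorem: tangent² + 5² = 10²
tangent² = 100 - 25 = 75
tangent = 5*sqrt(3)

5*sqrt(3)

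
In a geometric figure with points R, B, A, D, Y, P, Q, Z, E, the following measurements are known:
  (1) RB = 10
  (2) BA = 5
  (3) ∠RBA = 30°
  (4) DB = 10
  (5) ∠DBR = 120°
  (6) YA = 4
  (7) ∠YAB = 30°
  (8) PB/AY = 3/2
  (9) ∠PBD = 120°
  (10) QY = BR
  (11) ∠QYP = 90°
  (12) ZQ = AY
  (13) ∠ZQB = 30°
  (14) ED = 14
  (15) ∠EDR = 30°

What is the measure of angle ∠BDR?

Step 1: By the law of cosines on triangle DBR: DR² = 10² + 10² − 2·10·10·cos(120°) = 300, so DR = 10·√3.
Step 2: By the inverse law of cosines on triangle BDR: cos(∠BDR) = (10² + (10·√3)² − 10²) / (2·10·10·√3) = 300/346.41 = 0.866, so ∠BDR = 30°.

Therefore, the measure of angle ∠BDR = 30°.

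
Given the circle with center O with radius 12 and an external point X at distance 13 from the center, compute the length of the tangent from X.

tangent = √(d² - r²) = √(13² - 12²) = √(169 - 144) = √25 = 5

5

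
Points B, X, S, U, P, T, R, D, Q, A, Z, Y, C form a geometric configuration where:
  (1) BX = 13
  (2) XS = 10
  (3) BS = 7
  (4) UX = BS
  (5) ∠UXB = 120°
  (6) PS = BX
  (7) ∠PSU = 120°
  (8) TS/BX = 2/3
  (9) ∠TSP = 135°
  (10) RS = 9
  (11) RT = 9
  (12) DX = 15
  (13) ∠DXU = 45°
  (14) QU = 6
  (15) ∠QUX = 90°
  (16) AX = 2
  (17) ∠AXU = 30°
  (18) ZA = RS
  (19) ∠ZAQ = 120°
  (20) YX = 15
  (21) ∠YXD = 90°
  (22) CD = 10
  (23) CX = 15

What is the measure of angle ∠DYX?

Step 1: By the law of cosines on triangle YXD: YD² = 15² + 15² − 2·15·15·cos(90°) = 450, so YD = 15·√2.
Step 2: By the inverse law of cosines on triangle DYX: cos(∠DYX) = ((15·√2)² + 15² − 15²) / (2·15·√2·15) = 450/636.4 = 0.7071, so ∠DYX = 45°.

Therefore, the measure of angle ∠DYX = 45°.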